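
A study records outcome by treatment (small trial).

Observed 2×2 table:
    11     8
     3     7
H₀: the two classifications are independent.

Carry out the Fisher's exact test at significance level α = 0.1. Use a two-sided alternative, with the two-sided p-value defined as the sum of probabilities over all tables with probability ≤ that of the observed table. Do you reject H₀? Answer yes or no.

Margins: r₁=19, r₂=10, c₁=14, c₂=15, n=29
p_obs = C(19,11)·C(10,3)/C(29,14); sum pmf over tables with pmf ≤ p_obs
p-value (two-sided) = 0.24508
At α=0.1: p ≥ α → fail to reject H₀

reject H₀: no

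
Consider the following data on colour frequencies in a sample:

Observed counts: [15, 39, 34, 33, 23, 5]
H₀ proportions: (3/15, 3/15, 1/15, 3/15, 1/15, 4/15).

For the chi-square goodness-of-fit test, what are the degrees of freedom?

df = k − 1 = 6 − 1 = 5

degrees of freedom = 5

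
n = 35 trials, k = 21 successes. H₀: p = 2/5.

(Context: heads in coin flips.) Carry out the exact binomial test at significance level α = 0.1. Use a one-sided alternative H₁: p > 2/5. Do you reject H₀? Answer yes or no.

Exact binomial: n=35, k=21, p₀=2/5=0.4000
P(X≥21) from Σ C(n,i)·p₀^i·(1−p₀)^(n−i)
p-value (one-sided, H₁ greater) = 0.01326
At α=0.1: p < α → reject H₀

reject H₀: yes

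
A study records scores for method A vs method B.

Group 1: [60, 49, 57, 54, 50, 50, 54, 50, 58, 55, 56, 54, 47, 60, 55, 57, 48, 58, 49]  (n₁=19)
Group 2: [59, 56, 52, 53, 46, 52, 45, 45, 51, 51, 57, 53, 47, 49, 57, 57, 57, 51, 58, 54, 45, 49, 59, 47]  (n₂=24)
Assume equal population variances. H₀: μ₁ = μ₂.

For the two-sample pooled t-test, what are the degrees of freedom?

df = n₁ + n₂ − 2 = 19 + 24 − 2 = 41

degrees of freedom = 41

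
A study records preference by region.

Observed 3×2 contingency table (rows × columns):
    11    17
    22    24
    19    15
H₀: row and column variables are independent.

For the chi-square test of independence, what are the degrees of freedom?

df = (r−1)(c−1) = (3−1)·(2−1) = 2

degrees of freedom = 2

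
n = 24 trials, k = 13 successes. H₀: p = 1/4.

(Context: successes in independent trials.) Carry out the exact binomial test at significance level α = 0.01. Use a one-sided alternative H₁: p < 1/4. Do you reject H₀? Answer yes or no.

Exact binomial: n=24, k=13, p₀=1/4=0.2500
P(X≤13) from Σ C(n,i)·p₀^i·(1−p₀)^(n−i)
p-value (one-sided, H₁ less) = 0.99948
At α=0.01: p ≥ α → fail to reject H₀

reject H₀: no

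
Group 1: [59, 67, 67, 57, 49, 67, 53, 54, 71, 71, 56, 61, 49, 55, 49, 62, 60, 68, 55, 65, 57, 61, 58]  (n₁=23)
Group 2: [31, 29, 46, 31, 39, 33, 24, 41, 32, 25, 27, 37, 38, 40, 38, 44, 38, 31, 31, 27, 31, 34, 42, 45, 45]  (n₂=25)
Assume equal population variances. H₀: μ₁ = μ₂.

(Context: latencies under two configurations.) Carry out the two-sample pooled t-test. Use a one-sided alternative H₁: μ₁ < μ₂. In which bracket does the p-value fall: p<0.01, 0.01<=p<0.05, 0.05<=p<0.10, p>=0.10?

p-value bracket: p>=0.10

x̄₁=59.609, s₁=6.801, n₁=23
x̄₂=35.160, s₂=6.574, n₂=25
s_p² = [22·6.801² + 24·6.574²]/46 = 44.6704
SE = √(s_p²·(1/23+1/25)) = 1.9311
t = (59.609−35.160)/1.9311 = 12.6607
df = 46
p-value (one-sided, H₁ less) = 1.00000
→ bracket: p>=0.10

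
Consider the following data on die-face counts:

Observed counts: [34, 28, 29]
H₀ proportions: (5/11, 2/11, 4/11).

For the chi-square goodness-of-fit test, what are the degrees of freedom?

df = k − 1 = 3 − 1 = 2

degrees of freedom = 2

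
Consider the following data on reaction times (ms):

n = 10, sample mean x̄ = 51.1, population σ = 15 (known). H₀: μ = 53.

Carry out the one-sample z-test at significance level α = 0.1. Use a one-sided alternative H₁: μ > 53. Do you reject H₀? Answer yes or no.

reject H₀: no

SE = σ/√n = 15/√10 = 4.7434
z = (x̄−μ₀)/SE = (51.1−53)/4.7434 = -0.4006
p-value (one-sided, H₁ greater) = 0.65563
At α=0.1: p ≥ α → fail to reject H₀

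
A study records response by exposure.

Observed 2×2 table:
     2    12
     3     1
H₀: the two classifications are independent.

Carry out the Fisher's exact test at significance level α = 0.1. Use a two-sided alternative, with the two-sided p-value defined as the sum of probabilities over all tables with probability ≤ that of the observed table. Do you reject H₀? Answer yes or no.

Margins: r₁=14, r₂=4, c₁=5, c₂=13, n=18
p_obs = C(14,2)·C(4,3)/C(18,5); sum pmf over tables with pmf ≤ p_obs
p-value (two-sided) = 0.04412
At α=0.1: p < α → reject H₀

reject H₀: yes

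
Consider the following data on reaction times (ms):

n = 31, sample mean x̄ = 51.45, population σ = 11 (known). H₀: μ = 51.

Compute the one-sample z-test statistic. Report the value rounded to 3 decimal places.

SE = σ/√n = 11/√31 = 1.9757
z = (x̄−μ₀)/SE = (51.45−51)/1.9757 = 0.2278

test statistic = 0.228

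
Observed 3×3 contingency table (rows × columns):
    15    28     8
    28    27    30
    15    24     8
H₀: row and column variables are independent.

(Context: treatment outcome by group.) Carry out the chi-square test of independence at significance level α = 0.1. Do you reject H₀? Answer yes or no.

Row totals [51, 85, 47], col totals [58, 79, 46], n=183
χ² = (15−16.16)²/16.16 + (28−22.02)²/22.02 + (8−12.82)²/12.82 + (28−26.94)²/26.94 + (27−36.69)²/36.69 + (30−21.37)²/21.37 + (15−14.90)²/14.90 + (24−20.29)²/20.29 + (8−11.81)²/11.81 = 11.5243
df = 4
p-value (upper-tail) = 0.02126
At α=0.1: p < α → reject H₀

reject H₀: yes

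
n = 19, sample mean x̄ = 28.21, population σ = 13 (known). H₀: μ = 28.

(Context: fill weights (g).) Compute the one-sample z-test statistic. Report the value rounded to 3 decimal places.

SE = σ/√n = 13/√19 = 2.9824
z = (x̄−μ₀)/SE = (28.21−28)/2.9824 = 0.0704

test statistic = 0.070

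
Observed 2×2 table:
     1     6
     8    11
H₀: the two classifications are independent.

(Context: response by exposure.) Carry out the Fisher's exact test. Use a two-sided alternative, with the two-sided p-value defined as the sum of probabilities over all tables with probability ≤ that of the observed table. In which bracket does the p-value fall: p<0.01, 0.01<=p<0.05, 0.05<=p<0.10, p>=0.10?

p-value bracket: p>=0.10

Margins: r₁=7, r₂=19, c₁=9, c₂=17, n=26
p_obs = C(7,1)·C(19,8)/C(26,9); sum pmf over tables with pmf ≤ p_obs
p-value (two-sided) = 0.35742
→ bracket: p>=0.10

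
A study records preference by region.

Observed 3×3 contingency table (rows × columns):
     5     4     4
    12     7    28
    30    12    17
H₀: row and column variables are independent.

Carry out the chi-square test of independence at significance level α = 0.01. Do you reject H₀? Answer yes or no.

reject H₀: no

Row totals [13, 47, 59], col totals [47, 23, 49], n=119
χ² = (5−5.13)²/5.13 + (4−2.51)²/2.51 + (4−5.35)²/5.35 + (12−18.56)²/18.56 + (7−9.08)²/9.08 + (28−19.35)²/19.35 + (30−23.30)²/23.30 + (12−11.40)²/11.40 + (17−24.29)²/24.29 = 12.0342
df = 4
p-value (upper-tail) = 0.01710
At α=0.01: p ≥ α → fail to reject H₀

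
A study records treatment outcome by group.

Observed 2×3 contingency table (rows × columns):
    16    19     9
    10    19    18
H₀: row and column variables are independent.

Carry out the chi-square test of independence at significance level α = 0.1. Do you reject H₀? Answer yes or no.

reject H₀: no

Row totals [44, 47], col totals [26, 38, 27], n=91
χ² = (16−12.57)²/12.57 + (19−18.37)²/18.37 + (9−13.05)²/13.05 + (10−13.43)²/13.43 + (19−19.63)²/19.63 + (18−13.95)²/13.95 = 4.2904
df = 2
p-value (upper-tail) = 0.11705
At α=0.1: p ≥ α → fail to reject H₀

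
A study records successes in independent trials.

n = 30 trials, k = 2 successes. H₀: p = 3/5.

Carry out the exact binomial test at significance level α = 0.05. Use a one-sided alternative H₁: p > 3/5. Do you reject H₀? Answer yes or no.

Exact binomial: n=30, k=2, p₀=3/5=0.6000
P(X≥2) from Σ C(n,i)·p₀^i·(1−p₀)^(n−i)
p-value (one-sided, H₁ greater) = 1.00000
At α=0.05: p ≥ α → fail to reject H₀

reject H₀: no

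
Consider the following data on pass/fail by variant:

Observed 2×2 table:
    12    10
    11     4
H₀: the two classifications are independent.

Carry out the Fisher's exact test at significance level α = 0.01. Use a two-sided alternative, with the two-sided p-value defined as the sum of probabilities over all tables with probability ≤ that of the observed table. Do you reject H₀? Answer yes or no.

Margins: r₁=22, r₂=15, c₁=23, c₂=14, n=37
p_obs = C(22,12)·C(15,11)/C(37,23); sum pmf over tables with pmf ≤ p_obs
p-value (two-sided) = 0.31364
At α=0.01: p ≥ α → fail to reject H₀

reject H₀: no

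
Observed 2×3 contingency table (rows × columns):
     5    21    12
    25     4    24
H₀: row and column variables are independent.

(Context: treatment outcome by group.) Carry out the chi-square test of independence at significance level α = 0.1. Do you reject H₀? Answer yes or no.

Row totals [38, 53], col totals [30, 25, 36], n=91
χ² = (5−12.53)²/12.53 + (21−10.44)²/10.44 + (12−15.03)²/15.03 + (25−17.47)²/17.47 + (4−14.56)²/14.56 + (24−20.97)²/20.97 = 27.1587
df = 2
p-value (upper-tail) = 0.00000
At α=0.1: p < α → reject H₀

reject H₀: yes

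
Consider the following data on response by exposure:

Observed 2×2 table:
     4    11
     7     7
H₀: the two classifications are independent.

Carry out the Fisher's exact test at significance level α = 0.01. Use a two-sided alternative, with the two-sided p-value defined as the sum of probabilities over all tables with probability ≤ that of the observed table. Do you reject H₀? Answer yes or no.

Margins: r₁=15, r₂=14, c₁=11, c₂=18, n=29
p_obs = C(15,4)·C(14,7)/C(29,11); sum pmf over tables with pmf ≤ p_obs
p-value (two-sided) = 0.26354
At α=0.01: p ≥ α → fail to reject H₀

reject H₀: no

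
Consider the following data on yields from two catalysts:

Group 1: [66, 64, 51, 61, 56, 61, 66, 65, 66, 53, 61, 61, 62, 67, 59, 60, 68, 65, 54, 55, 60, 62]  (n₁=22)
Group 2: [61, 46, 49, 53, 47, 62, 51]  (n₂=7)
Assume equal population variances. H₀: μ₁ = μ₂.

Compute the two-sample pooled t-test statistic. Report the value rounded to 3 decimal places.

test statistic = 3.686

x̄₁=61.045, s₁=4.796, n₁=22
x̄₂=52.714, s₂=6.448, n₂=7
s_p² = [21·4.796² + 6·6.448²]/27 = 27.1253
SE = √(s_p²·(1/22+1/7)) = 2.2601
t = (61.045−52.714)/2.2601 = 3.6862
df = 27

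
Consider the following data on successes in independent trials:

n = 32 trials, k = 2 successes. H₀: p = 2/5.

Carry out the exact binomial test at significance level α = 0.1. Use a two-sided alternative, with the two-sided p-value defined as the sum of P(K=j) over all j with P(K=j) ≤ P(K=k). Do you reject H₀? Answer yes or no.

reject H₀: yes

Exact binomial: n=32, k=2, p₀=2/5=0.4000
P(X=j) = C(n,j)·p₀^j·(1−p₀)^(n−j); p = Σ P(X=j) over j with P(X=j) ≤ P(X=2)
p-value (two-sided) = 0.00003
At α=0.1: p < α → reject H₀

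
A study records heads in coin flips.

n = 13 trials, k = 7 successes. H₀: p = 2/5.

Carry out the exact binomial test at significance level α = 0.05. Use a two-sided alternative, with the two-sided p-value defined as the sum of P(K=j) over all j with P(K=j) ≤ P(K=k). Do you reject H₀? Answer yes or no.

reject H₀: no

Exact binomial: n=13, k=7, p₀=2/5=0.4000
P(X=j) = C(n,j)·p₀^j·(1−p₀)^(n−j); p = Σ P(X=j) over j with P(X=j) ≤ P(X=7)
p-value (two-sided) = 0.39742
At α=0.05: p ≥ α → fail to reject H₀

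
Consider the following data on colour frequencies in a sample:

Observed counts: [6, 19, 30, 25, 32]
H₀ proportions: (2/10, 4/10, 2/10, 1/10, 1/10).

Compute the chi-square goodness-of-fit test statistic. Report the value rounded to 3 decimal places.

test statistic = 85.076

n = 112; E_i = n·p_i = [22.40, 44.80, 22.40, 11.20, 11.20]
χ² = (6−22.40)²/22.40 + (19−44.80)²/44.80 + (30−22.40)²/22.40 + (25−11.20)²/11.20 + (32−11.20)²/11.20 = 85.0759
df = 4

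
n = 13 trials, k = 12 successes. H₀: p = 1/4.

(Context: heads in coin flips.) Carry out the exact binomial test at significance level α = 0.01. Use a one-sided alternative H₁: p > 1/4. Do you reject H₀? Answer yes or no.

reject H₀: yes

Exact binomial: n=13, k=12, p₀=1/4=0.2500
P(X≥12) from Σ C(n,i)·p₀^i·(1−p₀)^(n−i)
p-value (one-sided, H₁ greater) = 0.00000
At α=0.01: p < α → reject H₀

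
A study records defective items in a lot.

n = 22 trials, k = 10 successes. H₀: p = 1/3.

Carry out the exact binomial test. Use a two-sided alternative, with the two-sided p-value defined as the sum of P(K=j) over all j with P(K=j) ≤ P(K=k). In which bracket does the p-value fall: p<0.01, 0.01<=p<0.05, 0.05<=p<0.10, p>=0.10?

Exact binomial: n=22, k=10, p₀=1/3=0.3333
P(X=j) = C(n,j)·p₀^j·(1−p₀)^(n−j); p = Σ P(X=j) over j with P(X=j) ≤ P(X=10)
p-value (two-sided) = 0.25930
→ bracket: p>=0.10

p-value bracket: p>=0.10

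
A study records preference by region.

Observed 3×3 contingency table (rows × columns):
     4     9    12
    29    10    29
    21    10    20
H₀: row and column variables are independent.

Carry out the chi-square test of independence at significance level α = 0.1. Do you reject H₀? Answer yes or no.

reject H₀: yes

Row totals [25, 68, 51], col totals [54, 29, 61], n=144
χ² = (4−9.38)²/9.38 + (9−5.03)²/5.03 + (12−10.59)²/10.59 + (29−25.50)²/25.50 + (10−13.69)²/13.69 + (29−28.81)²/28.81 + (21−19.12)²/19.12 + (10−10.27)²/10.27 + (20−21.60)²/21.60 = 8.1808
df = 4
p-value (upper-tail) = 0.08518
At α=0.1: p < α → reject H₀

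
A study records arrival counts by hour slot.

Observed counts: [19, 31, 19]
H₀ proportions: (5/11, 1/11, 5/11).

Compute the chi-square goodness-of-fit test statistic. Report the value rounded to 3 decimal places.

test statistic = 107.223

n = 69; E_i = n·p_i = [31.36, 6.27, 31.36]
χ² = (19−31.36)²/31.36 + (31−6.27)²/6.27 + (19−31.36)²/31.36 = 107.2232
df = 2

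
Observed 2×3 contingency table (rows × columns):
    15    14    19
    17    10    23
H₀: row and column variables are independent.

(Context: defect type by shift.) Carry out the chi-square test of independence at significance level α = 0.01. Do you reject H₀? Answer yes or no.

reject H₀: no

Row totals [48, 50], col totals [32, 24, 42], n=98
χ² = (15−15.67)²/15.67 + (14−11.76)²/11.76 + (19−20.57)²/20.57 + (17−16.33)²/16.33 + (10−12.24)²/12.24 + (23−21.43)²/21.43 = 1.1323
df = 2
p-value (upper-tail) = 0.56771
At α=0.01: p ≥ α → fail to reject H₀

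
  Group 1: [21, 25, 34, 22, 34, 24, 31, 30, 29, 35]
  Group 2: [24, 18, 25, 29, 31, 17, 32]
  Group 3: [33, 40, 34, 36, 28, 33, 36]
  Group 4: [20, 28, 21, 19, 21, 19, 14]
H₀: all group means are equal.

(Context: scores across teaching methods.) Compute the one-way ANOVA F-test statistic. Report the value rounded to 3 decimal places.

test statistic = 10.267

Group means [28.50, 25.14, 34.29, 20.29], grand mean 27.194
SSB = Σnᵢ(x̄ᵢ−x̄)² = 732.624; SSW = ΣΣ(x−x̄ᵢ)² = 642.214
MSB = 732.624/3 = 244.2081; MSW = 642.214/27 = 23.7857
F = MSB/MSW = 10.2670
df = (3, 27)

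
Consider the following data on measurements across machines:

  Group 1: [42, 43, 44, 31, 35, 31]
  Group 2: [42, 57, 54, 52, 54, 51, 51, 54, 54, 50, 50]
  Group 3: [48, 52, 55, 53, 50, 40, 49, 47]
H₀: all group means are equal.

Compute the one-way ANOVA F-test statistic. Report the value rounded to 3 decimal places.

Group means [37.67, 51.73, 49.25], grand mean 47.560
SSB = Σnᵢ(x̄ᵢ−x̄)² = 801.145; SSW = ΣΣ(x−x̄ᵢ)² = 481.015
MSB = 801.145/2 = 400.5724; MSW = 481.015/22 = 21.8643
F = MSB/MSW = 18.3208
df = (2, 22)

test statistic = 18.321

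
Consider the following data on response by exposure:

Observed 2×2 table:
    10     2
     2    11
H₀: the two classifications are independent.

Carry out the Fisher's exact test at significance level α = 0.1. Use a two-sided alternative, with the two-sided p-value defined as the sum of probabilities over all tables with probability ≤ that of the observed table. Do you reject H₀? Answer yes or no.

reject H₀: yes

Margins: r₁=12, r₂=13, c₁=12, c₂=13, n=25
p_obs = C(12,10)·C(13,2)/C(25,12); sum pmf over tables with pmf ≤ p_obs
p-value (two-sided) = 0.00120
At α=0.1: p < α → reject H₀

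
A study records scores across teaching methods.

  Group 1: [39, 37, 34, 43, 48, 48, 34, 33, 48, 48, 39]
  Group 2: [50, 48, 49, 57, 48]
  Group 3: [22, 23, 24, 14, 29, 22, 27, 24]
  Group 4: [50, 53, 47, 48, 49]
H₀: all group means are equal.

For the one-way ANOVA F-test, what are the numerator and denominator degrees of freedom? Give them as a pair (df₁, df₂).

k = 4 groups, N = 29 total
df = (k−1, N−k) = (4−1, 29−4) = (3, 25)

degrees of freedom = [3, 25]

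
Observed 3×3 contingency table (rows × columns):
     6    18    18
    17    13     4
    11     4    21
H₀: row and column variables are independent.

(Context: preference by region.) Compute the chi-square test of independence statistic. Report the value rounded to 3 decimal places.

Row totals [42, 34, 36], col totals [34, 35, 43], n=112
χ² = (6−12.75)²/12.75 + (18−13.12)²/13.12 + (18−16.12)²/16.12 + (17−10.32)²/10.32 + (13−10.62)²/10.62 + (4−13.05)²/13.05 + (11−10.93)²/10.93 + (4−11.25)²/11.25 + (21−13.82)²/13.82 = 25.1350
df = 4

test statistic = 25.135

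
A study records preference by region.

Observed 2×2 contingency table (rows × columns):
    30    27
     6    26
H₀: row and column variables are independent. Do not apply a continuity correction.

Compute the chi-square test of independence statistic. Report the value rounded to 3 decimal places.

Row totals [57, 32], col totals [36, 53], n=89
χ² = (30−23.06)²/23.06 + (27−33.94)²/33.94 + (6−12.94)²/12.94 + (26−19.06)²/19.06 = 9.7671
df = 1

test statistic = 9.767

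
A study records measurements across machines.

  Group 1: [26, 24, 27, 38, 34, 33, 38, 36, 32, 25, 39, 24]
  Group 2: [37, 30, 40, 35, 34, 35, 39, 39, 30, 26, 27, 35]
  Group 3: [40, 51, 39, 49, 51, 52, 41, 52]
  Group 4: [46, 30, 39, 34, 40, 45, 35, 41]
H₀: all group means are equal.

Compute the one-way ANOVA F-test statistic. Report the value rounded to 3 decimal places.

test statistic = 14.667

Group means [31.33, 33.92, 46.88, 38.75], grand mean 36.700
SSB = Σnᵢ(x̄ᵢ−x̄)² = 1300.442; SSW = ΣΣ(x−x̄ᵢ)² = 1063.958
MSB = 1300.442/3 = 433.4806; MSW = 1063.958/36 = 29.5544
F = MSB/MSW = 14.6672
df = (3, 36)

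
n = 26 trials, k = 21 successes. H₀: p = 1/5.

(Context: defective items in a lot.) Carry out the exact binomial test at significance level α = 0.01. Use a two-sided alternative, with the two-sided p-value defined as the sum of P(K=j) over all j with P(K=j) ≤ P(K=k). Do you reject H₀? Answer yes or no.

Exact binomial: n=26, k=21, p₀=1/5=0.2000
P(X=j) = C(n,j)·p₀^j·(1−p₀)^(n−j); p = Σ P(X=j) over j with P(X=j) ≤ P(X=21)
p-value (two-sided) = 0.00000
At α=0.01: p < α → reject H₀

reject H₀: yes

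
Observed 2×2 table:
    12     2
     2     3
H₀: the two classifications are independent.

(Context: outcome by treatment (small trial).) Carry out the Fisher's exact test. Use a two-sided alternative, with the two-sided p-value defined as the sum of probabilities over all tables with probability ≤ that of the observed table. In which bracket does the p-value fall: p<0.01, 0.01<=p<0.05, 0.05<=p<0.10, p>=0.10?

Margins: r₁=14, r₂=5, c₁=14, c₂=5, n=19
p_obs = C(14,12)·C(5,2)/C(19,14); sum pmf over tables with pmf ≤ p_obs
p-value (two-sided) = 0.08437
→ bracket: 0.05<=p<0.10

p-value bracket: 0.05<=p<0.10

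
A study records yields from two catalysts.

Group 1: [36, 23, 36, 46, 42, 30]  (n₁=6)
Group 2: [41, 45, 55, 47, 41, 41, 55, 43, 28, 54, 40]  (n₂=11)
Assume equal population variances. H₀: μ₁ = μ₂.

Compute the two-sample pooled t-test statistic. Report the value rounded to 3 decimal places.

x̄₁=35.500, s₁=8.240, n₁=6
x̄₂=44.545, s₂=8.054, n₂=11
s_p² = [5·8.240² + 10·8.054²]/15 = 65.8818
SE = √(s_p²·(1/6+1/11)) = 4.1194
t = (35.500−44.545)/4.1194 = -2.1958
df = 15

test statistic = -2.196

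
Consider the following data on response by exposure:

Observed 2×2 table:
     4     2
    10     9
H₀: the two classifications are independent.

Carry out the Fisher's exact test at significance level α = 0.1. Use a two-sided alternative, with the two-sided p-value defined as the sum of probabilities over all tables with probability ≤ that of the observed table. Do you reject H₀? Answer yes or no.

Margins: r₁=6, r₂=19, c₁=14, c₂=11, n=25
p_obs = C(6,4)·C(19,10)/C(25,14); sum pmf over tables with pmf ≤ p_obs
p-value (two-sided) = 0.66087
At α=0.1: p ≥ α → fail to reject H₀

reject H₀: no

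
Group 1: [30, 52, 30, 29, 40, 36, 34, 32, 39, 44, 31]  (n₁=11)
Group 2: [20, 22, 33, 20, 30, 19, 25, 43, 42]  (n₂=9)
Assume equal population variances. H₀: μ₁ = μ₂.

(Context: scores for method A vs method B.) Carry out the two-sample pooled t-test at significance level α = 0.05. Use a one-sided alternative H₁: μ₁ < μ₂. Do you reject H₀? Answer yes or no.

reject H₀: no

x̄₁=36.091, s₁=7.148, n₁=11
x̄₂=28.222, s₂=9.378, n₂=9
s_p² = [10·7.148² + 8·9.378²]/18 = 67.4703
SE = √(s_p²·(1/11+1/9)) = 3.6919
t = (36.091−28.222)/3.6919 = 2.1313
df = 18
p-value (one-sided, H₁ less) = 0.97645
At α=0.05: p ≥ α → fail to reject H₀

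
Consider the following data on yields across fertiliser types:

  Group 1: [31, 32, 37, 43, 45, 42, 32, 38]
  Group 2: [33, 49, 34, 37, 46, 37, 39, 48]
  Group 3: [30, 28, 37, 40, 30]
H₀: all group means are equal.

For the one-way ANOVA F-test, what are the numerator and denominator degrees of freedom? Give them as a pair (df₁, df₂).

degrees of freedom = [2, 18]

k = 3 groups, N = 21 total
df = (k−1, N−k) = (3−1, 21−3) = (2, 18)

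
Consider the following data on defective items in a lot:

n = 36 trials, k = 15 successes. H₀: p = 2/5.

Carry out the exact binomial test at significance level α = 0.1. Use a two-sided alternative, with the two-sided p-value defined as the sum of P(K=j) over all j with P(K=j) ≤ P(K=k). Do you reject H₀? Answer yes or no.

Exact binomial: n=36, k=15, p₀=2/5=0.4000
P(X=j) = C(n,j)·p₀^j·(1−p₀)^(n−j); p = Σ P(X=j) over j with P(X=j) ≤ P(X=15)
p-value (two-sided) = 0.86587
At α=0.1: p ≥ α → fail to reject H₀

reject H₀: no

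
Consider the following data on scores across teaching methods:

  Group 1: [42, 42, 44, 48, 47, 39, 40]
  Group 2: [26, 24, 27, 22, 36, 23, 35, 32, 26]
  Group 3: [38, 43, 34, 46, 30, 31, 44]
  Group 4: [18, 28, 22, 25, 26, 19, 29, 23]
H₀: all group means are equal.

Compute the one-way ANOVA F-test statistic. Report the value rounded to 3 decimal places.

test statistic = 25.069

Group means [43.14, 27.89, 38.00, 23.75], grand mean 32.548
SSB = Σnᵢ(x̄ᵢ−x̄)² = 1808.431; SSW = ΣΣ(x−x̄ᵢ)² = 649.246
MSB = 1808.431/3 = 602.8105; MSW = 649.246/27 = 24.0461
F = MSB/MSW = 25.0689
df = (3, 27)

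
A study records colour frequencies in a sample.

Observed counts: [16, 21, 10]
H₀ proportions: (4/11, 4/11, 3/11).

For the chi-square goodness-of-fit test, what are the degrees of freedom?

df = k − 1 = 3 − 1 = 2

degrees of freedom = 2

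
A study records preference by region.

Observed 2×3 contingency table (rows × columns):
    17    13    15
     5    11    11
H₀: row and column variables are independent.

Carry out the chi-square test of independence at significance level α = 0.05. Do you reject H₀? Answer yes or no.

Row totals [45, 27], col totals [22, 24, 26], n=72
χ² = (17−13.75)²/13.75 + (13−15.00)²/15.00 + (15−16.25)²/16.25 + (5−8.25)²/8.25 + (11−9.00)²/9.00 + (11−9.75)²/9.75 = 3.0160
df = 2
p-value (upper-tail) = 0.22135
At α=0.05: p ≥ α → fail to reject H₀

reject H₀: no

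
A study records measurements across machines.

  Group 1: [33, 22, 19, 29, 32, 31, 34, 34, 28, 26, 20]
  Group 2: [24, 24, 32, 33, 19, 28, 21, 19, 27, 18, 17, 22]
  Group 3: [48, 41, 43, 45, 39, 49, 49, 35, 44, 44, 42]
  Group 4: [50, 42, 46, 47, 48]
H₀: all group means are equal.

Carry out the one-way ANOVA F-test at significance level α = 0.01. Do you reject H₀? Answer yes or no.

reject H₀: yes

Group means [28.00, 23.67, 43.55, 46.60], grand mean 33.436
SSB = Σnᵢ(x̄ᵢ−x̄)² = 3460.996; SSW = ΣΣ(x−x̄ᵢ)² = 844.594
MSB = 3460.996/3 = 1153.6653; MSW = 844.594/35 = 24.1313
F = MSB/MSW = 47.8079
df = (3, 35)
p-value (upper-tail) = 0.00000
At α=0.01: p < α → reject H₀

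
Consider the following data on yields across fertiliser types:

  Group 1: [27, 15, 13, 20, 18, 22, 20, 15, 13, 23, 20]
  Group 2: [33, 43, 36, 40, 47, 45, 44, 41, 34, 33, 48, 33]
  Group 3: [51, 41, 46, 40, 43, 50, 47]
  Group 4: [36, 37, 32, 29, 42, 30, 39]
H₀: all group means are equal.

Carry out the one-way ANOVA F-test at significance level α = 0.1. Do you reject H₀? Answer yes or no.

reject H₀: yes

Group means [18.73, 39.75, 45.43, 35.00], grand mean 33.676
SSB = Σnᵢ(x̄ᵢ−x̄)² = 3879.962; SSW = ΣΣ(x−x̄ᵢ)² = 808.146
MSB = 3879.962/3 = 1293.3207; MSW = 808.146/33 = 24.4893
F = MSB/MSW = 52.8117
df = (3, 33)
p-value (upper-tail) = 0.00000
At α=0.1: p < α → reject H₀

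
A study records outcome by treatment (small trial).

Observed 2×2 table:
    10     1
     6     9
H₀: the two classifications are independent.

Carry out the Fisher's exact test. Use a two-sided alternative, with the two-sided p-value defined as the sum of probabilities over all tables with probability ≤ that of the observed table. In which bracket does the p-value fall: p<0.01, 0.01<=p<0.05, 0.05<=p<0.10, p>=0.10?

p-value bracket: 0.01<=p<0.05

Margins: r₁=11, r₂=15, c₁=16, c₂=10, n=26
p_obs = C(11,10)·C(15,6)/C(26,16); sum pmf over tables with pmf ≤ p_obs
p-value (two-sided) = 0.01435
→ bracket: 0.01<=p<0.05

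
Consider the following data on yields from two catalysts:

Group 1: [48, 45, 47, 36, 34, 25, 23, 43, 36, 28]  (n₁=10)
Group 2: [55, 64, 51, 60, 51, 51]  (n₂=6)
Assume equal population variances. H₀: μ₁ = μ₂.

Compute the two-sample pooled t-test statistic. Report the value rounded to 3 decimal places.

test statistic = -4.539

x̄₁=36.500, s₁=9.132, n₁=10
x̄₂=55.333, s₂=5.538, n₂=6
s_p² = [9·9.132² + 5·5.538²]/14 = 64.5595
SE = √(s_p²·(1/10+1/6)) = 4.1492
t = (36.500−55.333)/4.1492 = -4.5390
df = 14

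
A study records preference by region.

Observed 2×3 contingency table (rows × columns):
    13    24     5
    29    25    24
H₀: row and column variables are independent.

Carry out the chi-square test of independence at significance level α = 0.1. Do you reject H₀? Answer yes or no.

reject H₀: yes

Row totals [42, 78], col totals [42, 49, 29], n=120
χ² = (13−14.70)²/14.70 + (24−17.15)²/17.15 + (5−10.15)²/10.15 + (29−27.30)²/27.30 + (25−31.85)²/31.85 + (24−18.85)²/18.85 = 8.5318
df = 2
p-value (upper-tail) = 0.01404
At α=0.1: p < α → reject H₀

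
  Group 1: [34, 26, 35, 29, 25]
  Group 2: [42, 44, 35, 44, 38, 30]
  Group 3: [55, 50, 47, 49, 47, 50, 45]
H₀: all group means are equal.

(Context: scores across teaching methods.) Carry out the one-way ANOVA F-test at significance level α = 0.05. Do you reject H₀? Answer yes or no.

reject H₀: yes

Group means [29.80, 38.83, 49.00], grand mean 40.278
SSB = Σnᵢ(x̄ᵢ−x̄)² = 1093.978; SSW = ΣΣ(x−x̄ᵢ)² = 301.633
MSB = 1093.978/2 = 546.9889; MSW = 301.633/15 = 20.1089
F = MSB/MSW = 27.2013
df = (2, 15)
p-value (upper-tail) = 0.00001
At α=0.05: p < α → reject H₀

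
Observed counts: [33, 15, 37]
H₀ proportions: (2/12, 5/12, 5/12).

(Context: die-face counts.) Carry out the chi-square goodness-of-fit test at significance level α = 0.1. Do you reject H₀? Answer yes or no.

reject H₀: yes

n = 85; E_i = n·p_i = [14.17, 35.42, 35.42]
χ² = (33−14.17)²/14.17 + (15−35.42)²/35.42 + (37−35.42)²/35.42 = 36.8776
df = 2
p-value (upper-tail) = 0.00000
At α=0.1: p < α → reject H₀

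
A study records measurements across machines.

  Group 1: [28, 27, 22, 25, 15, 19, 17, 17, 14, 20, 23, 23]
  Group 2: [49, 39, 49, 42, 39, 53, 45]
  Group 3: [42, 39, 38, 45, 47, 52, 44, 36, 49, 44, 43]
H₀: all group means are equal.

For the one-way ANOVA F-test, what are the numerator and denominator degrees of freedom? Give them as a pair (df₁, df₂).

degrees of freedom = [2, 27]

k = 3 groups, N = 30 total
df = (k−1, N−k) = (3−1, 30−3) = (2, 27)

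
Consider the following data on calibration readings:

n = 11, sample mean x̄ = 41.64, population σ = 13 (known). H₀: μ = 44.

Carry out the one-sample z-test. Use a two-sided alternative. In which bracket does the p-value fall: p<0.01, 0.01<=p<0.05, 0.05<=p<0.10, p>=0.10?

p-value bracket: p>=0.10

SE = σ/√n = 13/√11 = 3.9196
z = (x̄−μ₀)/SE = (41.64−44)/3.9196 = -0.6021
p-value (two-sided) = 0.54711
→ bracket: p>=0.10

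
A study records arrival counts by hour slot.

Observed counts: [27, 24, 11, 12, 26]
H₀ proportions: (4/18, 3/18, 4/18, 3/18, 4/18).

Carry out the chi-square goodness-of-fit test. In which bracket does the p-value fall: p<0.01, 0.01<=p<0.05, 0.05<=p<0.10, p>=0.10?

n = 100; E_i = n·p_i = [22.22, 16.67, 22.22, 16.67, 22.22]
χ² = (27−22.22)²/22.22 + (24−16.67)²/16.67 + (11−22.22)²/22.22 + (12−16.67)²/16.67 + (26−22.22)²/22.22 = 11.8700
df = 4
p-value (upper-tail) = 0.01834
→ bracket: 0.01<=p<0.05

p-value bracket: 0.01<=p<0.05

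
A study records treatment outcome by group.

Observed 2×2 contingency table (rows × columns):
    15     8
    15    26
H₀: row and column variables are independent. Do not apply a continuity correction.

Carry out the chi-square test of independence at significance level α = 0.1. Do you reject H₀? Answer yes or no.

reject H₀: yes

Row totals [23, 41], col totals [30, 34], n=64
χ² = (15−10.78)²/10.78 + (8−12.22)²/12.22 + (15−19.22)²/19.22 + (26−21.78)²/21.78 = 4.8506
df = 1
p-value (upper-tail) = 0.02764
At α=0.1: p < α → reject H₀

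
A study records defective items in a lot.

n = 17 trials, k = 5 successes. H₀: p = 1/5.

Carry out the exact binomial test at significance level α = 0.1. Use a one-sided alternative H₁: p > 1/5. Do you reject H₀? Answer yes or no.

Exact binomial: n=17, k=5, p₀=1/5=0.2000
P(X≥5) from Σ C(n,i)·p₀^i·(1−p₀)^(n−i)
p-value (one-sided, H₁ greater) = 0.24178
At α=0.1: p ≥ α → fail to reject H₀

reject H₀: no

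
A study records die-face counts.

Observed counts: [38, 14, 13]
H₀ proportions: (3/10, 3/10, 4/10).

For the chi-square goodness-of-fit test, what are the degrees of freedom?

df = k − 1 = 3 − 1 = 2

degrees of freedom = 2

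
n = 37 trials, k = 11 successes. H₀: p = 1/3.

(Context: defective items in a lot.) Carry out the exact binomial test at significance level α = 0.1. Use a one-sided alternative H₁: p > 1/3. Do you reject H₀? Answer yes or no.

Exact binomial: n=37, k=11, p₀=1/3=0.3333
P(X≥11) from Σ C(n,i)·p₀^i·(1−p₀)^(n−i)
p-value (one-sided, H₁ greater) = 0.73457
At α=0.1: p ≥ α → fail to reject H₀

reject H₀: no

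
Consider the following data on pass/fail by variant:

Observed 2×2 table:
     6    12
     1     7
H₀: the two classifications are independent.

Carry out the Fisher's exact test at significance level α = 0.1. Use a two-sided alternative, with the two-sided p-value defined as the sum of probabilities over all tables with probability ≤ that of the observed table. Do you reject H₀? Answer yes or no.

Margins: r₁=18, r₂=8, c₁=7, c₂=19, n=26
p_obs = C(18,6)·C(8,1)/C(26,7); sum pmf over tables with pmf ≤ p_obs
p-value (two-sided) = 0.37479
At α=0.1: p ≥ α → fail to reject H₀

reject H₀: no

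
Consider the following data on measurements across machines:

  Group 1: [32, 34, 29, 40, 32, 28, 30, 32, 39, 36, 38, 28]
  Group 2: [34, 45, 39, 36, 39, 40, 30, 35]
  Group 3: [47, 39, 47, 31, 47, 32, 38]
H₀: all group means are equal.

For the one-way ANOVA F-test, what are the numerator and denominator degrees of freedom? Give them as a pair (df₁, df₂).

k = 3 groups, N = 27 total
df = (k−1, N−k) = (3−1, 27−3) = (2, 24)

degrees of freedom = [2, 24]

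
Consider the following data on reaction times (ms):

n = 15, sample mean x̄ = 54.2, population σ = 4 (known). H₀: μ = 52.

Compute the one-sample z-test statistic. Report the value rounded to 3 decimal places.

SE = σ/√n = 4/√15 = 1.0328
z = (x̄−μ₀)/SE = (54.2−52)/1.0328 = 2.1301

test statistic = 2.130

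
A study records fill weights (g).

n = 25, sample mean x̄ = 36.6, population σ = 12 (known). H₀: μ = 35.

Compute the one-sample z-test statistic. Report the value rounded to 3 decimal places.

SE = σ/√n = 12/√25 = 2.4000
z = (x̄−μ₀)/SE = (36.6−35)/2.4000 = 0.6667

test statistic = 0.667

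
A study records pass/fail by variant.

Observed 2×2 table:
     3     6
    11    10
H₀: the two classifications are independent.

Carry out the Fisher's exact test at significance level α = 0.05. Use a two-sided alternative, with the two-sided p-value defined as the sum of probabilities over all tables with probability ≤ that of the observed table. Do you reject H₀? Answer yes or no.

reject H₀: no

Margins: r₁=9, r₂=21, c₁=14, c₂=16, n=30
p_obs = C(9,3)·C(21,11)/C(30,14); sum pmf over tables with pmf ≤ p_obs
p-value (two-sided) = 0.43972
At α=0.05: p ≥ α → fail to reject H₀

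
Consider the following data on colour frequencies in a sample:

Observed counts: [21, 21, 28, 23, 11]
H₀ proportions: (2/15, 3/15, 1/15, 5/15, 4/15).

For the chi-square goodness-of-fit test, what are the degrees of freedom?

degrees of freedom = 4

df = k − 1 = 5 − 1 = 4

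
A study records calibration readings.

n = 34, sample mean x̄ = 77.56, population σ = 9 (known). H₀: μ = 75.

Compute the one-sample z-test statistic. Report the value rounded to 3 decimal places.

SE = σ/√n = 9/√34 = 1.5435
z = (x̄−μ₀)/SE = (77.56−75)/1.5435 = 1.6586

test statistic = 1.659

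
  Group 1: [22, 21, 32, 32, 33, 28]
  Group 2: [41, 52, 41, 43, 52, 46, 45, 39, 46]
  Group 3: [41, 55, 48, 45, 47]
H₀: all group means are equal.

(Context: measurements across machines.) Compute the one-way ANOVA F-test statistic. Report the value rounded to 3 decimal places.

test statistic = 27.281

Group means [28.00, 45.00, 47.20], grand mean 40.450
SSB = Σnᵢ(x̄ᵢ−x̄)² = 1344.150; SSW = ΣΣ(x−x̄ᵢ)² = 418.800
MSB = 1344.150/2 = 672.0750; MSW = 418.800/17 = 24.6353
F = MSB/MSW = 27.2810
df = (2, 17)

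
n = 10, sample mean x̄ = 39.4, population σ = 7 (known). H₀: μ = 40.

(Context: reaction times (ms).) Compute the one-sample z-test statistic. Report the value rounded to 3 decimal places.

SE = σ/√n = 7/√10 = 2.2136
z = (x̄−μ₀)/SE = (39.4−40)/2.2136 = -0.2711

test statistic = -0.271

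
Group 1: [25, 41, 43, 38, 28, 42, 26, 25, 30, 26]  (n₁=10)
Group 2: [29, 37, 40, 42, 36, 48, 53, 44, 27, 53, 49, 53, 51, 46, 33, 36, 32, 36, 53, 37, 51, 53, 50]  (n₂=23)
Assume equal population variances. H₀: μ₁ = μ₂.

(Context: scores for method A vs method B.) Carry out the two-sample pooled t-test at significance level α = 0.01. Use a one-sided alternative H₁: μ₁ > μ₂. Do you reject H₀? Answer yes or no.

reject H₀: no

x̄₁=32.400, s₁=7.648, n₁=10
x̄₂=43.000, s₂=8.660, n₂=23
s_p² = [9·7.648² + 22·8.660²]/31 = 70.2065
SE = √(s_p²·(1/10+1/23)) = 3.1738
t = (32.400−43.000)/3.1738 = -3.3398
df = 31
p-value (one-sided, H₁ greater) = 0.99890
At α=0.01: p ≥ α → fail to reject H₀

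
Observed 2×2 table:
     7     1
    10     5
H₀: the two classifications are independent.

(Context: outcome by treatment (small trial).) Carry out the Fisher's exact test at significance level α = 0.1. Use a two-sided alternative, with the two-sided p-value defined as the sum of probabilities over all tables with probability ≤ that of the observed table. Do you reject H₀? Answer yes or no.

Margins: r₁=8, r₂=15, c₁=17, c₂=6, n=23
p_obs = C(8,7)·C(15,10)/C(23,17); sum pmf over tables with pmf ≤ p_obs
p-value (two-sided) = 0.36898
At α=0.1: p ≥ α → fail to reject H₀

reject H₀: no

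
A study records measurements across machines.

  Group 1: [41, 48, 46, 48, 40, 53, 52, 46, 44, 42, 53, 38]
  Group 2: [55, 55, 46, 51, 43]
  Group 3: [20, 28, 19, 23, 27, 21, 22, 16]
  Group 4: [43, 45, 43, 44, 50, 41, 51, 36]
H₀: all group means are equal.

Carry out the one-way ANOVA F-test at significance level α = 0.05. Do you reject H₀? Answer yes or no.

Group means [45.92, 50.00, 22.00, 44.12], grand mean 40.303
SSB = Σnᵢ(x̄ᵢ−x̄)² = 3645.178; SSW = ΣΣ(x−x̄ᵢ)² = 675.792
MSB = 3645.178/3 = 1215.0593; MSW = 675.792/29 = 23.3032
F = MSB/MSW = 52.1414
df = (3, 29)
p-value (upper-tail) = 0.00000
At α=0.05: p < α → reject H₀

reject H₀: yes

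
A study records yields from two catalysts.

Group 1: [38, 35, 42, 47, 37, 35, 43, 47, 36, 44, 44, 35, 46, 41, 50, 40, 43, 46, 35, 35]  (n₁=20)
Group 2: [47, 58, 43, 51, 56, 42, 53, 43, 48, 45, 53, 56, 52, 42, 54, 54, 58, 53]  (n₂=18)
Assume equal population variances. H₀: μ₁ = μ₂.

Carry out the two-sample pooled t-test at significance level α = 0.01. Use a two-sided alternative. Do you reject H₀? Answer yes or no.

reject H₀: yes

x̄₁=40.950, s₁=4.925, n₁=20
x̄₂=50.444, s₂=5.554, n₂=18
s_p² = [19·4.925² + 17·5.554²]/36 = 27.3721
SE = √(s_p²·(1/20+1/18)) = 1.6998
t = (40.950−50.444)/1.6998 = -5.5857
df = 36
p-value (two-sided) = 0.00000
At α=0.01: p < α → reject H₀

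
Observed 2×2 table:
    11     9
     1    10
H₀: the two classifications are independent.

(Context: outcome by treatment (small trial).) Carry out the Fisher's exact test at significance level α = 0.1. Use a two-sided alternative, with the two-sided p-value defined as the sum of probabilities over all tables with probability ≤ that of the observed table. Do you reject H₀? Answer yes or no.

reject H₀: yes

Margins: r₁=20, r₂=11, c₁=12, c₂=19, n=31
p_obs = C(20,11)·C(11,1)/C(31,12); sum pmf over tables with pmf ≤ p_obs
p-value (two-sided) = 0.02011
At α=0.1: p < α → reject H₀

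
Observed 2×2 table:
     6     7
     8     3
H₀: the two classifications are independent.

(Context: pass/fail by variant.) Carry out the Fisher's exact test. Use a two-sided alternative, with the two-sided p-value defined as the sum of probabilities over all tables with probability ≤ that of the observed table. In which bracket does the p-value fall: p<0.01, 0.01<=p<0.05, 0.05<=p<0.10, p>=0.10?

Margins: r₁=13, r₂=11, c₁=14, c₂=10, n=24
p_obs = C(13,6)·C(11,8)/C(24,14); sum pmf over tables with pmf ≤ p_obs
p-value (two-sided) = 0.23967
→ bracket: p>=0.10

p-value bracket: p>=0.10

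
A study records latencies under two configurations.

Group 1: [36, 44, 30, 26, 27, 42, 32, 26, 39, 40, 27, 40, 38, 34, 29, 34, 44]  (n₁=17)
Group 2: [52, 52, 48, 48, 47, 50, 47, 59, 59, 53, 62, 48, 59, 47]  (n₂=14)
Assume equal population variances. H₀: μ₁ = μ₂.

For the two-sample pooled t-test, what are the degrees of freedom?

df = n₁ + n₂ − 2 = 17 + 14 − 2 = 29

degrees of freedom = 29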